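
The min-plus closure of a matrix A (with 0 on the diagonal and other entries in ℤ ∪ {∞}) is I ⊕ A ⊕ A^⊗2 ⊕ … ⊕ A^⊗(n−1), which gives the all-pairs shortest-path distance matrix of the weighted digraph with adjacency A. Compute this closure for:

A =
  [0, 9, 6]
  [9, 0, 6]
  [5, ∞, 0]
Closure =
  [0, 9, 6]
  [9, 0, 6]
  [5, 14, 0]

This is the Floyd-Warshall all-pairs shortest-path computation. For each intermediate vertex k = 0, 1, …, 2, update dist[i][j] ← min(dist[i][j], dist[i][k] + dist[k][j]). The final matrix gives, for each (i, j), the minimum total weight of any directed path from i to j (possibly empty when i = j).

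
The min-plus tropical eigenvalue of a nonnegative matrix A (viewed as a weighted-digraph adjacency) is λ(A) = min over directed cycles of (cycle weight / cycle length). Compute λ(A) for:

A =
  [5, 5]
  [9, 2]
λ(A) = 2

Enumerate directed cycles and compute their means (weight / length). Sample:
  cycle 0 → 0: weight = 5, length = 1, mean = 5/1 ≈ 5.000
  cycle 1 → 1: weight = 2, length = 1, mean = 2/1 ≈ 2.000
  cycle 0 → 1 → 0: weight = 14, length = 2, mean = 14/2 ≈ 7.000
  cycle 1 → 0 → 1: weight = 14, length = 2, mean = 14/2 ≈ 7.000
Minimum mean = 2.000, attained e.g. along the cycle 1 → 1 with weight 2 and length 1. So λ(A) = 2/1 = 2.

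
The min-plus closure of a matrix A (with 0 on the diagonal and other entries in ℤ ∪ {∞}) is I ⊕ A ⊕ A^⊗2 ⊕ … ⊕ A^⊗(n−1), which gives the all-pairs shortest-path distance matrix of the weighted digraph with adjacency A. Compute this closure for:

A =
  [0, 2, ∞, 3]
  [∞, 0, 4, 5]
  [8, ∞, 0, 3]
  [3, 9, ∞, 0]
Closure =
  [0, 2, 6, 3]
  [8, 0, 4, 5]
  [6, 8, 0, 3]
  [3, 5, 9, 0]

This is the Floyd-Warshall all-pairs shortest-path computation. For each intermediate vertex k = 0, 1, …, 3, update dist[i][j] ← min(dist[i][j], dist[i][k] + dist[k][j]). The final matrix gives, for each (i, j), the minimum total weight of any directed path from i to j (possibly empty when i = j).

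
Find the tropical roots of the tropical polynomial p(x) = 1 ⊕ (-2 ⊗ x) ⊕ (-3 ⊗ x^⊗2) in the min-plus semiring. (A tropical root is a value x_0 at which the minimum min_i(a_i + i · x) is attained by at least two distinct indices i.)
Roots: {1, 3}

Each tropical root is a break point of the lower envelope of the lines y = a_i + i · x (there are 3 lines, with slopes 0, 1, ..., 2). Only the lines that attain the minimum somewhere contribute to roots; other lines are dominated. Here the surviving (envelope) indices are i = 2, i = 1, i = 0.
Intersections between consecutive envelope lines give the roots: for adjacent envelope indices i < j the intersection is x = (a_i − a_j) / (j − i). Reading off the sorted break points: {1, 3}.
Verification: at each break x_0, at least two indices attain the minimum of min_i(a_i + i · x_0).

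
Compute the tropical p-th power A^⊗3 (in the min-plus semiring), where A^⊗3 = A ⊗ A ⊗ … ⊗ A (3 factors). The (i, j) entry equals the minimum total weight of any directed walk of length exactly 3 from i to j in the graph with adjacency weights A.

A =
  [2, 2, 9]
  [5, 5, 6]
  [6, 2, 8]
A^⊗3 =
  [6, 6, 10]
  [9, 9, 13]
  [9, 9, 13]

Each entry (A^⊗3)_ij equals the minimum over all length-3 walks i = v_0 → v_1 → … → v_3 = j of Σ_t A[v_t][v_{t+1}]. For example, for (i, j) = (0, 2) we minimise over 9 possible intermediate vertex sequences; the minimum is 10, attained along the walk 0 → 0 → 1 → 2.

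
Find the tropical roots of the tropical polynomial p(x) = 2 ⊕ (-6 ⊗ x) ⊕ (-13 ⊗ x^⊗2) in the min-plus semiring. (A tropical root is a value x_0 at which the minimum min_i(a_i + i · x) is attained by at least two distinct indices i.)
Roots: {7, 8}

Each tropical root is a break point of the lower envelope of the lines y = a_i + i · x (there are 3 lines, with slopes 0, 1, ..., 2). Only the lines that attain the minimum somewhere contribute to roots; other lines are dominated. Here the surviving (envelope) indices are i = 2, i = 1, i = 0.
Intersections between consecutive envelope lines give the roots: for adjacent envelope indices i < j the intersection is x = (a_i − a_j) / (j − i). Reading off the sorted break points: {7, 8}.
Verification: at each break x_0, at least two indices attain the minimum of min_i(a_i + i · x_0).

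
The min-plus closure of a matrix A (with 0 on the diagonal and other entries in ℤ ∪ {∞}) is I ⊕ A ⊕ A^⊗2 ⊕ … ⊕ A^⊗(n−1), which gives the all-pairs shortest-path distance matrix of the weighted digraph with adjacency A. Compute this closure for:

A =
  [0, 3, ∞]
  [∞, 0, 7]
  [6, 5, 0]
Closure =
  [0, 3, 10]
  [13, 0, 7]
  [6, 5, 0]

This is the Floyd-Warshall all-pairs shortest-path computation. For each intermediate vertex k = 0, 1, …, 2, update dist[i][j] ← min(dist[i][j], dist[i][k] + dist[k][j]). The final matrix gives, for each (i, j), the minimum total weight of any directed path from i to j (possibly empty when i = j).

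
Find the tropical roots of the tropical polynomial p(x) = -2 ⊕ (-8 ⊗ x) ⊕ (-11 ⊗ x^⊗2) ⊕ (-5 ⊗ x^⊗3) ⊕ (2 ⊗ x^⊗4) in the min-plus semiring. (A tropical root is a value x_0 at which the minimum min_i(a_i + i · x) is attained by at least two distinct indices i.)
Roots: {-7, -6, 3, 6}

Each tropical root is a break point of the lower envelope of the lines y = a_i + i · x (there are 5 lines, with slopes 0, 1, ..., 4). Only the lines that attain the minimum somewhere contribute to roots; other lines are dominated. Here the surviving (envelope) indices are i = 4, i = 3, i = 2, i = 1, i = 0.
Intersections between consecutive envelope lines give the roots: for adjacent envelope indices i < j the intersection is x = (a_i − a_j) / (j − i). Reading off the sorted break points: {-7, -6, 3, 6}.
Verification: at each break x_0, at least two indices attain the minimum of min_i(a_i + i · x_0).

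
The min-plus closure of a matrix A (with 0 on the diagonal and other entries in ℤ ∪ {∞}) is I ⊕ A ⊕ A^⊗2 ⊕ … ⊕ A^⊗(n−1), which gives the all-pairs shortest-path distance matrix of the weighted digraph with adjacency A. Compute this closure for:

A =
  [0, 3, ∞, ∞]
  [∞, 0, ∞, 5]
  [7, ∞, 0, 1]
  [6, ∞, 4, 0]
Closure =
  [0, 3, 12, 8]
  [11, 0, 9, 5]
  [7, 10, 0, 1]
  [6, 9, 4, 0]

This is the Floyd-Warshall all-pairs shortest-path computation. For each intermediate vertex k = 0, 1, …, 3, update dist[i][j] ← min(dist[i][j], dist[i][k] + dist[k][j]). The final matrix gives, for each (i, j), the minimum total weight of any directed path from i to j (possibly empty when i = j).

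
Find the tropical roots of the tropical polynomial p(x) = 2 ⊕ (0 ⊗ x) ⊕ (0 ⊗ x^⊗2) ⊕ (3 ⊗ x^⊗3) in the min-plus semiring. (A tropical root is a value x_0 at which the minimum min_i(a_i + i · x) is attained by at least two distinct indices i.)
Roots: {-3, 0, 2}

Each tropical root is a break point of the lower envelope of the lines y = a_i + i · x (there are 4 lines, with slopes 0, 1, ..., 3). Only the lines that attain the minimum somewhere contribute to roots; other lines are dominated. Here the surviving (envelope) indices are i = 3, i = 2, i = 1, i = 0.
Intersections between consecutive envelope lines give the roots: for adjacent envelope indices i < j the intersection is x = (a_i − a_j) / (j − i). Reading off the sorted break points: {-3, 0, 2}.
Verification: at each break x_0, at least two indices attain the minimum of min_i(a_i + i · x_0).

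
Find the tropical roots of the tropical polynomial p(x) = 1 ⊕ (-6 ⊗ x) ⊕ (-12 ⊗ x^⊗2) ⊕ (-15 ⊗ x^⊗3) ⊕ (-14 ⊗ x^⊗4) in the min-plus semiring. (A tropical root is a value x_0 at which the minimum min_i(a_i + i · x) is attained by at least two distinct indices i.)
Roots: {-1, 3, 6, 7}

Each tropical root is a break point of the lower envelope of the lines y = a_i + i · x (there are 5 lines, with slopes 0, 1, ..., 4). Only the lines that attain the minimum somewhere contribute to roots; other lines are dominated. Here the surviving (envelope) indices are i = 4, i = 3, i = 2, i = 1, i = 0.
Intersections between consecutive envelope lines give the roots: for adjacent envelope indices i < j the intersection is x = (a_i − a_j) / (j − i). Reading off the sorted break points: {-1, 3, 6, 7}.
Verification: at each break x_0, at least two indices attain the minimum of min_i(a_i + i · x_0).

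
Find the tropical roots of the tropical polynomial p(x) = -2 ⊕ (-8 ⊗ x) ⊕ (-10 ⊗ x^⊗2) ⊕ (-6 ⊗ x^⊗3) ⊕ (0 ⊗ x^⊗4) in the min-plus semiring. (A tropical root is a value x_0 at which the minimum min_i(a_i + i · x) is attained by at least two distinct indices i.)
Roots: {-6, -4, 2, 6}

Each tropical root is a break point of the lower envelope of the lines y = a_i + i · x (there are 5 lines, with slopes 0, 1, ..., 4). Only the lines that attain the minimum somewhere contribute to roots; other lines are dominated. Here the surviving (envelope) indices are i = 4, i = 3, i = 2, i = 1, i = 0.
Intersections between consecutive envelope lines give the roots: for adjacent envelope indices i < j the intersection is x = (a_i − a_j) / (j − i). Reading off the sorted break points: {-6, -4, 2, 6}.
Verification: at each break x_0, at least two indices attain the minimum of min_i(a_i + i · x_0).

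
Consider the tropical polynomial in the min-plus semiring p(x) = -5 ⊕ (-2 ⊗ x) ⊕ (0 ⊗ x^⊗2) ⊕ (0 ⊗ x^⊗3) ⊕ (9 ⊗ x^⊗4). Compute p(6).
p(6) = -5

A tropical monomial a ⊗ x^⊗i evaluates to a + i · x. Evaluating each term at x = 6:
  Term 0 contributes -5 + 0 · 6 = -5
  Term 1 contributes -2 + 1 · 6 = 4
  Term 2 contributes 0 + 2 · 6 = 12
  Term 3 contributes 0 + 3 · 6 = 18
  Term 4 contributes 9 + 4 · 6 = 33
p(6) = ⊕ of these = min[-5, 4, 12, 18, 33] = -5.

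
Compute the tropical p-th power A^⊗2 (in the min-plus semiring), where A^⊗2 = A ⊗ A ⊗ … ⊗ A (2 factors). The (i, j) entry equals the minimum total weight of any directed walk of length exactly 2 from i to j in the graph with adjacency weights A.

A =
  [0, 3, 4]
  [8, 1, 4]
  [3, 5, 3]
A^⊗2 =
  [0, 3, 4]
  [7, 2, 5]
  [3, 6, 6]

Each entry (A^⊗2)_ij equals the minimum over all length-2 walks i = v_0 → v_1 → … → v_2 = j of Σ_t A[v_t][v_{t+1}]. For example, for (i, j) = (0, 2) we minimise over 3 possible intermediate vertex sequences; the minimum is 4, attained along the walk 0 → 0 → 2.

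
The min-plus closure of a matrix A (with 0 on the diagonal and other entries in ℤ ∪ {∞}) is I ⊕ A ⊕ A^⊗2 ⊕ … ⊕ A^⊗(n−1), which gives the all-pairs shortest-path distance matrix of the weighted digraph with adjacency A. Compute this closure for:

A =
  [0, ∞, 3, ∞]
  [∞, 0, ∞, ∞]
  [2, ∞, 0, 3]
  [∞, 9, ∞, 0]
Closure =
  [0, 15, 3, 6]
  [∞, 0, ∞, ∞]
  [2, 12, 0, 3]
  [∞, 9, ∞, 0]

This is the Floyd-Warshall all-pairs shortest-path computation. For each intermediate vertex k = 0, 1, …, 3, update dist[i][j] ← min(dist[i][j], dist[i][k] + dist[k][j]). The final matrix gives, for each (i, j), the minimum total weight of any directed path from i to j (possibly empty when i = j).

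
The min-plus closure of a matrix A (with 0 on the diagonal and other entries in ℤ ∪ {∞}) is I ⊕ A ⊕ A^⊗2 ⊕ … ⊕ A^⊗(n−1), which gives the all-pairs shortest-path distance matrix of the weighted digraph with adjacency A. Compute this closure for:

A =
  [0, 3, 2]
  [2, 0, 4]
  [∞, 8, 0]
Closure =
  [0, 3, 2]
  [2, 0, 4]
  [10, 8, 0]

This is the Floyd-Warshall all-pairs shortest-path computation. For each intermediate vertex k = 0, 1, …, 2, update dist[i][j] ← min(dist[i][j], dist[i][k] + dist[k][j]). The final matrix gives, for each (i, j), the minimum total weight of any directed path from i to j (possibly empty when i = j).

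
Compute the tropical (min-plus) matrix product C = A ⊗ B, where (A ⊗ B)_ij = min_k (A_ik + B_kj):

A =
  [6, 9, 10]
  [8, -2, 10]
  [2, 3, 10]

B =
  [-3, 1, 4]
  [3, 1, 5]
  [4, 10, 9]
A ⊗ B =
  [3, 7, 10]
  [1, -1, 3]
  [-1, 3, 6]

Apply the min-plus product entry-by-entry:
  C[0][0] = min over k of (A[0][0] + B[0][0] = 6 + -3 = 3, A[0][1] + B[1][0] = 9 + 3 = 12, A[0][2] + B[2][0] = 10 + 4 = 14) = 3 (attained at k = 0)
  C[0][1] = min over k of (A[0][0] + B[0][1] = 6 + 1 = 7, A[0][1] + B[1][1] = 9 + 1 = 10, A[0][2] + B[2][1] = 10 + 10 = 20) = 7 (attained at k = 0)
  C[0][2] = min over k of (A[0][0] + B[0][2] = 6 + 4 = 10, A[0][1] + B[1][2] = 9 + 5 = 14, A[0][2] + B[2][2] = 10 + 9 = 19) = 10 (attained at k = 0)
  C[1][0] = min over k of (A[1][0] + B[0][0] = 8 + -3 = 5, A[1][1] + B[1][0] = -2 + 3 = 1, A[1][2] + B[2][0] = 10 + 4 = 14) = 1 (attained at k = 1)
  C[1][1] = min over k of (A[1][0] + B[0][1] = 8 + 1 = 9, A[1][1] + B[1][1] = -2 + 1 = -1, A[1][2] + B[2][1] = 10 + 10 = 20) = -1 (attained at k = 1)
  C[1][2] = min over k of (A[1][0] + B[0][2] = 8 + 4 = 12, A[1][1] + B[1][2] = -2 + 5 = 3, A[1][2] + B[2][2] = 10 + 9 = 19) = 3 (attained at k = 1)
  C[2][0] = min over k of (A[2][0] + B[0][0] = 2 + -3 = -1, A[2][1] + B[1][0] = 3 + 3 = 6, A[2][2] + B[2][0] = 10 + 4 = 14) = -1 (attained at k = 0)
  C[2][1] = min over k of (A[2][0] + B[0][1] = 2 + 1 = 3, A[2][1] + B[1][1] = 3 + 1 = 4, A[2][2] + B[2][1] = 10 + 10 = 20) = 3 (attained at k = 0)
  C[2][2] = min over k of (A[2][0] + B[0][2] = 2 + 4 = 6, A[2][1] + B[1][2] = 3 + 5 = 8, A[2][2] + B[2][2] = 10 + 9 = 19) = 6 (attained at k = 0)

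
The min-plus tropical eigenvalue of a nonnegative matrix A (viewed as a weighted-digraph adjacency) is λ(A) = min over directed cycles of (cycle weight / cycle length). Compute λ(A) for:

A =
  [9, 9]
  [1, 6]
λ(A) = 5

Enumerate directed cycles and compute their means (weight / length). Sample:
  cycle 0 → 0: weight = 9, length = 1, mean = 9/1 ≈ 9.000
  cycle 1 → 1: weight = 6, length = 1, mean = 6/1 ≈ 6.000
  cycle 0 → 1 → 0: weight = 10, length = 2, mean = 10/2 ≈ 5.000
  cycle 1 → 0 → 1: weight = 10, length = 2, mean = 10/2 ≈ 5.000
Minimum mean = 5.000, attained e.g. along the cycle 0 → 1 → 0 with weight 10 and length 2. So λ(A) = 10/2 = 5.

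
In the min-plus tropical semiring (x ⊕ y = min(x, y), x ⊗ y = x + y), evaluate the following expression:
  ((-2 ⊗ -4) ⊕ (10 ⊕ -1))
((-2 ⊗ -4) ⊕ (10 ⊕ -1)) = -6

Expand innermost to outermost. Recall ⊕ takes the minimum of its arguments and ⊗ takes their sum. Working out the expression ((-2 ⊗ -4) ⊕ (10 ⊕ -1)) gives -6.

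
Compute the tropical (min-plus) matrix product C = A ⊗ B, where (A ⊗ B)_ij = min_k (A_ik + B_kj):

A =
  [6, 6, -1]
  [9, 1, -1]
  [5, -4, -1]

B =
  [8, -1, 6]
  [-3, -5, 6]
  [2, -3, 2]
A ⊗ B =
  [1, -4, 1]
  [-2, -4, 1]
  [-7, -9, 1]

Apply the min-plus product entry-by-entry:
  C[0][0] = min over k of (A[0][0] + B[0][0] = 6 + 8 = 14, A[0][1] + B[1][0] = 6 + -3 = 3, A[0][2] + B[2][0] = -1 + 2 = 1) = 1 (attained at k = 2)
  C[0][1] = min over k of (A[0][0] + B[0][1] = 6 + -1 = 5, A[0][1] + B[1][1] = 6 + -5 = 1, A[0][2] + B[2][1] = -1 + -3 = -4) = -4 (attained at k = 2)
  C[0][2] = min over k of (A[0][0] + B[0][2] = 6 + 6 = 12, A[0][1] + B[1][2] = 6 + 6 = 12, A[0][2] + B[2][2] = -1 + 2 = 1) = 1 (attained at k = 2)
  C[1][0] = min over k of (A[1][0] + B[0][0] = 9 + 8 = 17, A[1][1] + B[1][0] = 1 + -3 = -2, A[1][2] + B[2][0] = -1 + 2 = 1) = -2 (attained at k = 1)
  C[1][1] = min over k of (A[1][0] + B[0][1] = 9 + -1 = 8, A[1][1] + B[1][1] = 1 + -5 = -4, A[1][2] + B[2][1] = -1 + -3 = -4) = -4 (attained at k = 1)
  C[1][2] = min over k of (A[1][0] + B[0][2] = 9 + 6 = 15, A[1][1] + B[1][2] = 1 + 6 = 7, A[1][2] + B[2][2] = -1 + 2 = 1) = 1 (attained at k = 2)
  C[2][0] = min over k of (A[2][0] + B[0][0] = 5 + 8 = 13, A[2][1] + B[1][0] = -4 + -3 = -7, A[2][2] + B[2][0] = -1 + 2 = 1) = -7 (attained at k = 1)
  C[2][1] = min over k of (A[2][0] + B[0][1] = 5 + -1 = 4, A[2][1] + B[1][1] = -4 + -5 = -9, A[2][2] + B[2][1] = -1 + -3 = -4) = -9 (attained at k = 1)
  C[2][2] = min over k of (A[2][0] + B[0][2] = 5 + 6 = 11, A[2][1] + B[1][2] = -4 + 6 = 2, A[2][2] + B[2][2] = -1 + 2 = 1) = 1 (attained at k = 2)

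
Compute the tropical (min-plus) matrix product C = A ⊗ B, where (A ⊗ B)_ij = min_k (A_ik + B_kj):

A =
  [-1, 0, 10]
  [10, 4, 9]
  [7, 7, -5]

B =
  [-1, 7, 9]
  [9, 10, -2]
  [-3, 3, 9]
A ⊗ B =
  [-2, 6, -2]
  [6, 12, 2]
  [-8, -2, 4]

Apply the min-plus product entry-by-entry:
  C[0][0] = min over k of (A[0][0] + B[0][0] = -1 + -1 = -2, A[0][1] + B[1][0] = 0 + 9 = 9, A[0][2] + B[2][0] = 10 + -3 = 7) = -2 (attained at k = 0)
  C[0][1] = min over k of (A[0][0] + B[0][1] = -1 + 7 = 6, A[0][1] + B[1][1] = 0 + 10 = 10, A[0][2] + B[2][1] = 10 + 3 = 13) = 6 (attained at k = 0)
  C[0][2] = min over k of (A[0][0] + B[0][2] = -1 + 9 = 8, A[0][1] + B[1][2] = 0 + -2 = -2, A[0][2] + B[2][2] = 10 + 9 = 19) = -2 (attained at k = 1)
  C[1][0] = min over k of (A[1][0] + B[0][0] = 10 + -1 = 9, A[1][1] + B[1][0] = 4 + 9 = 13, A[1][2] + B[2][0] = 9 + -3 = 6) = 6 (attained at k = 2)
  C[1][1] = min over k of (A[1][0] + B[0][1] = 10 + 7 = 17, A[1][1] + B[1][1] = 4 + 10 = 14, A[1][2] + B[2][1] = 9 + 3 = 12) = 12 (attained at k = 2)
  C[1][2] = min over k of (A[1][0] + B[0][2] = 10 + 9 = 19, A[1][1] + B[1][2] = 4 + -2 = 2, A[1][2] + B[2][2] = 9 + 9 = 18) = 2 (attained at k = 1)
  C[2][0] = min over k of (A[2][0] + B[0][0] = 7 + -1 = 6, A[2][1] + B[1][0] = 7 + 9 = 16, A[2][2] + B[2][0] = -5 + -3 = -8) = -8 (attained at k = 2)
  C[2][1] = min over k of (A[2][0] + B[0][1] = 7 + 7 = 14, A[2][1] + B[1][1] = 7 + 10 = 17, A[2][2] + B[2][1] = -5 + 3 = -2) = -2 (attained at k = 2)
  C[2][2] = min over k of (A[2][0] + B[0][2] = 7 + 9 = 16, A[2][1] + B[1][2] = 7 + -2 = 5, A[2][2] + B[2][2] = -5 + 9 = 4) = 4 (attained at k = 2)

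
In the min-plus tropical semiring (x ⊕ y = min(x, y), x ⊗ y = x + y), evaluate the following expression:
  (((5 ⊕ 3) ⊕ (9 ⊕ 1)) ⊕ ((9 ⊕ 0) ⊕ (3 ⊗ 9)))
(((5 ⊕ 3) ⊕ (9 ⊕ 1)) ⊕ ((9 ⊕ 0) ⊕ (3 ⊗ 9))) = 0

Expand innermost to outermost. Recall ⊕ takes the minimum of its arguments and ⊗ takes their sum. Working out the expression (((5 ⊕ 3) ⊕ (9 ⊕ 1)) ⊕ ((9 ⊕ 0) ⊕ (3 ⊗ 9))) gives 0.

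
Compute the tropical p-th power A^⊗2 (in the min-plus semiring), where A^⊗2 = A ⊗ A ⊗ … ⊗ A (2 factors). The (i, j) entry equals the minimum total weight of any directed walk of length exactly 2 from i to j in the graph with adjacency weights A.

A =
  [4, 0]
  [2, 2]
A^⊗2 =
  [2, 2]
  [4, 2]

Each entry (A^⊗2)_ij equals the minimum over all length-2 walks i = v_0 → v_1 → … → v_2 = j of Σ_t A[v_t][v_{t+1}]. For example, for (i, j) = (0, 1) we minimise over 2 possible intermediate vertex sequences; the minimum is 2, attained along the walk 0 → 1 → 1.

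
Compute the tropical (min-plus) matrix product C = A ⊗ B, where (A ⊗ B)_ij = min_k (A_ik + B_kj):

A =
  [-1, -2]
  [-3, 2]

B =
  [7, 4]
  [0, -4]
A ⊗ B =
  [-2, -6]
  [2, -2]

Apply the min-plus product entry-by-entry:
  C[0][0] = min over k of (A[0][0] + B[0][0] = -1 + 7 = 6, A[0][1] + B[1][0] = -2 + 0 = -2) = -2 (attained at k = 1)
  C[0][1] = min over k of (A[0][0] + B[0][1] = -1 + 4 = 3, A[0][1] + B[1][1] = -2 + -4 = -6) = -6 (attained at k = 1)
  C[1][0] = min over k of (A[1][0] + B[0][0] = -3 + 7 = 4, A[1][1] + B[1][0] = 2 + 0 = 2) = 2 (attained at k = 1)
  C[1][1] = min over k of (A[1][0] + B[0][1] = -3 + 4 = 1, A[1][1] + B[1][1] = 2 + -4 = -2) = -2 (attained at k = 1)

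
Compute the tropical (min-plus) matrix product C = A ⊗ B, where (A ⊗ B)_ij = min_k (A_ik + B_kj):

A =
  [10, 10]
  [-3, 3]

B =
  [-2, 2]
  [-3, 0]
A ⊗ B =
  [7, 10]
  [-5, -1]

Apply the min-plus product entry-by-entry:
  C[0][0] = min over k of (A[0][0] + B[0][0] = 10 + -2 = 8, A[0][1] + B[1][0] = 10 + -3 = 7) = 7 (attained at k = 1)
  C[0][1] = min over k of (A[0][0] + B[0][1] = 10 + 2 = 12, A[0][1] + B[1][1] = 10 + 0 = 10) = 10 (attained at k = 1)
  C[1][0] = min over k of (A[1][0] + B[0][0] = -3 + -2 = -5, A[1][1] + B[1][0] = 3 + -3 = 0) = -5 (attained at k = 0)
  C[1][1] = min over k of (A[1][0] + B[0][1] = -3 + 2 = -1, A[1][1] + B[1][1] = 3 + 0 = 3) = -1 (attained at k = 0)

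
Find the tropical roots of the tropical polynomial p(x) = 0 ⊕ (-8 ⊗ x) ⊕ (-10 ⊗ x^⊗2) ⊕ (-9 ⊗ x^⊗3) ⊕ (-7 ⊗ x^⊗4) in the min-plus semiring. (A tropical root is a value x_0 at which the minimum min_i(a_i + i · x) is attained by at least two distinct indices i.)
Roots: {-2, -1, 2, 8}

Each tropical root is a break point of the lower envelope of the lines y = a_i + i · x (there are 5 lines, with slopes 0, 1, ..., 4). Only the lines that attain the minimum somewhere contribute to roots; other lines are dominated. Here the surviving (envelope) indices are i = 4, i = 3, i = 2, i = 1, i = 0.
Intersections between consecutive envelope lines give the roots: for adjacent envelope indices i < j the intersection is x = (a_i − a_j) / (j − i). Reading off the sorted break points: {-2, -1, 2, 8}.
Verification: at each break x_0, at least two indices attain the minimum of min_i(a_i + i · x_0).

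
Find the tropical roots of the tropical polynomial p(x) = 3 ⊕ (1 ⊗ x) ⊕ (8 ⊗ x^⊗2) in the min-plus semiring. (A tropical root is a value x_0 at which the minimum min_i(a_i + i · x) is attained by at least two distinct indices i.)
Roots: {-7, 2}

Each tropical root is a break point of the lower envelope of the lines y = a_i + i · x (there are 3 lines, with slopes 0, 1, ..., 2). Only the lines that attain the minimum somewhere contribute to roots; other lines are dominated. Here the surviving (envelope) indices are i = 2, i = 1, i = 0.
Intersections between consecutive envelope lines give the roots: for adjacent envelope indices i < j the intersection is x = (a_i − a_j) / (j − i). Reading off the sorted break points: {-7, 2}.
Verification: at each break x_0, at least two indices attain the minimum of min_i(a_i + i · x_0).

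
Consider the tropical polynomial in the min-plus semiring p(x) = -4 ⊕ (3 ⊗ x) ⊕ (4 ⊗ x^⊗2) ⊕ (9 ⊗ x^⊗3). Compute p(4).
p(4) = -4

A tropical monomial a ⊗ x^⊗i evaluates to a + i · x. Evaluating each term at x = 4:
  Term 0 contributes -4 + 0 · 4 = -4
  Term 1 contributes 3 + 1 · 4 = 7
  Term 2 contributes 4 + 2 · 4 = 12
  Term 3 contributes 9 + 3 · 4 = 21
p(4) = ⊕ of these = min[-4, 7, 12, 21] = -4.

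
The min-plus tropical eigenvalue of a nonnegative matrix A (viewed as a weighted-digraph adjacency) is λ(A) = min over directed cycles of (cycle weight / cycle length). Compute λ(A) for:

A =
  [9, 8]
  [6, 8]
λ(A) = 7

Enumerate directed cycles and compute their means (weight / length). Sample:
  cycle 0 → 0: weight = 9, length = 1, mean = 9/1 ≈ 9.000
  cycle 1 → 1: weight = 8, length = 1, mean = 8/1 ≈ 8.000
  cycle 0 → 1 → 0: weight = 14, length = 2, mean = 14/2 ≈ 7.000
  cycle 1 → 0 → 1: weight = 14, length = 2, mean = 14/2 ≈ 7.000
Minimum mean = 7.000, attained e.g. along the cycle 0 → 1 → 0 with weight 14 and length 2. So λ(A) = 14/2 = 7.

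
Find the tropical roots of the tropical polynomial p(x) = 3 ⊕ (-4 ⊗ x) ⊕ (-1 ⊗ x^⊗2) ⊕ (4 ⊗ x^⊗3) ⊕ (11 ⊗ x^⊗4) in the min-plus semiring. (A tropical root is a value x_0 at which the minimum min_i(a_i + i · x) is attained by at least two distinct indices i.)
Roots: {-7, -5, -3, 7}

Each tropical root is a break point of the lower envelope of the lines y = a_i + i · x (there are 5 lines, with slopes 0, 1, ..., 4). Only the lines that attain the minimum somewhere contribute to roots; other lines are dominated. Here the surviving (envelope) indices are i = 4, i = 3, i = 2, i = 1, i = 0.
Intersections between consecutive envelope lines give the roots: for adjacent envelope indices i < j the intersection is x = (a_i − a_j) / (j − i). Reading off the sorted break points: {-7, -5, -3, 7}.
Verification: at each break x_0, at least two indices attain the minimum of min_i(a_i + i · x_0).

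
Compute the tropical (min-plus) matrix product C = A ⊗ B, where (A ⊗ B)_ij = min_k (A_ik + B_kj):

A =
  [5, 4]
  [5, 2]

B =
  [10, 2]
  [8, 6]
A ⊗ B =
  [12, 7]
  [10, 7]

Apply the min-plus product entry-by-entry:
  C[0][0] = min over k of (A[0][0] + B[0][0] = 5 + 10 = 15, A[0][1] + B[1][0] = 4 + 8 = 12) = 12 (attained at k = 1)
  C[0][1] = min over k of (A[0][0] + B[0][1] = 5 + 2 = 7, A[0][1] + B[1][1] = 4 + 6 = 10) = 7 (attained at k = 0)
  C[1][0] = min over k of (A[1][0] + B[0][0] = 5 + 10 = 15, A[1][1] + B[1][0] = 2 + 8 = 10) = 10 (attained at k = 1)
  C[1][1] = min over k of (A[1][0] + B[0][1] = 5 + 2 = 7, A[1][1] + B[1][1] = 2 + 6 = 8) = 7 (attained at k = 0)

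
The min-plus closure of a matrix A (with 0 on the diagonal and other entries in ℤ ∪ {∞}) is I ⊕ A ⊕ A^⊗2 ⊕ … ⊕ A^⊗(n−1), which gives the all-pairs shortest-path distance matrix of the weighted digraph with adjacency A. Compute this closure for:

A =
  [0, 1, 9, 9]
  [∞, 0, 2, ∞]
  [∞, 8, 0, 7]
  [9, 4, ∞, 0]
Closure =
  [0, 1, 3, 9]
  [18, 0, 2, 9]
  [16, 8, 0, 7]
  [9, 4, 6, 0]

This is the Floyd-Warshall all-pairs shortest-path computation. For each intermediate vertex k = 0, 1, …, 3, update dist[i][j] ← min(dist[i][j], dist[i][k] + dist[k][j]). The final matrix gives, for each (i, j), the minimum total weight of any directed path from i to j (possibly empty when i = j).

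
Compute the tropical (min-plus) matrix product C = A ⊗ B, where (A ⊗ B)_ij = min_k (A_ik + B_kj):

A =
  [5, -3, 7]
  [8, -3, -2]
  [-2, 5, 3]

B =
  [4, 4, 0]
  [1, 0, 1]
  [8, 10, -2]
A ⊗ B =
  [-2, -3, -2]
  [-2, -3, -4]
  [2, 2, -2]

Apply the min-plus product entry-by-entry:
  C[0][0] = min over k of (A[0][0] + B[0][0] = 5 + 4 = 9, A[0][1] + B[1][0] = -3 + 1 = -2, A[0][2] + B[2][0] = 7 + 8 = 15) = -2 (attained at k = 1)
  C[0][1] = min over k of (A[0][0] + B[0][1] = 5 + 4 = 9, A[0][1] + B[1][1] = -3 + 0 = -3, A[0][2] + B[2][1] = 7 + 10 = 17) = -3 (attained at k = 1)
  C[0][2] = min over k of (A[0][0] + B[0][2] = 5 + 0 = 5, A[0][1] + B[1][2] = -3 + 1 = -2, A[0][2] + B[2][2] = 7 + -2 = 5) = -2 (attained at k = 1)
  C[1][0] = min over k of (A[1][0] + B[0][0] = 8 + 4 = 12, A[1][1] + B[1][0] = -3 + 1 = -2, A[1][2] + B[2][0] = -2 + 8 = 6) = -2 (attained at k = 1)
  C[1][1] = min over k of (A[1][0] + B[0][1] = 8 + 4 = 12, A[1][1] + B[1][1] = -3 + 0 = -3, A[1][2] + B[2][1] = -2 + 10 = 8) = -3 (attained at k = 1)
  C[1][2] = min over k of (A[1][0] + B[0][2] = 8 + 0 = 8, A[1][1] + B[1][2] = -3 + 1 = -2, A[1][2] + B[2][2] = -2 + -2 = -4) = -4 (attained at k = 2)
  C[2][0] = min over k of (A[2][0] + B[0][0] = -2 + 4 = 2, A[2][1] + B[1][0] = 5 + 1 = 6, A[2][2] + B[2][0] = 3 + 8 = 11) = 2 (attained at k = 0)
  C[2][1] = min over k of (A[2][0] + B[0][1] = -2 + 4 = 2, A[2][1] + B[1][1] = 5 + 0 = 5, A[2][2] + B[2][1] = 3 + 10 = 13) = 2 (attained at k = 0)
  C[2][2] = min over k of (A[2][0] + B[0][2] = -2 + 0 = -2, A[2][1] + B[1][2] = 5 + 1 = 6, A[2][2] + B[2][2] = 3 + -2 = 1) = -2 (attained at k = 0)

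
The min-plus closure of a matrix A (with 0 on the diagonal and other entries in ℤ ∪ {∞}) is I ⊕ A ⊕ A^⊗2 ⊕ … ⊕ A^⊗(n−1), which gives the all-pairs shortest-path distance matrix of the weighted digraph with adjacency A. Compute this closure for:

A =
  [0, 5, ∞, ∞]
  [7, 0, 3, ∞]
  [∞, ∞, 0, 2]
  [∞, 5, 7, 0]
Closure =
  [0, 5, 8, 10]
  [7, 0, 3, 5]
  [14, 7, 0, 2]
  [12, 5, 7, 0]

This is the Floyd-Warshall all-pairs shortest-path computation. For each intermediate vertex k = 0, 1, …, 3, update dist[i][j] ← min(dist[i][j], dist[i][k] + dist[k][j]). The final matrix gives, for each (i, j), the minimum total weight of any directed path from i to j (possibly empty when i = j).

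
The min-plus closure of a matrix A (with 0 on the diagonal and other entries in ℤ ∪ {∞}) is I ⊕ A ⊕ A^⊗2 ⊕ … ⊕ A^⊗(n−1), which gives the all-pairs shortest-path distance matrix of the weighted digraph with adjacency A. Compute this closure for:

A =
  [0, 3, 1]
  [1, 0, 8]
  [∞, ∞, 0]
Closure =
  [0, 3, 1]
  [1, 0, 2]
  [∞, ∞, 0]

This is the Floyd-Warshall all-pairs shortest-path computation. For each intermediate vertex k = 0, 1, …, 2, update dist[i][j] ← min(dist[i][j], dist[i][k] + dist[k][j]). The final matrix gives, for each (i, j), the minimum total weight of any directed path from i to j (possibly empty when i = j).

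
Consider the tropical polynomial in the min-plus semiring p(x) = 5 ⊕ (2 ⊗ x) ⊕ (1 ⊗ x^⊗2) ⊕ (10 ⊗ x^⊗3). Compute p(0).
p(0) = 1

A tropical monomial a ⊗ x^⊗i evaluates to a + i · x. Evaluating each term at x = 0:
  Term 0 contributes 5 + 0 · 0 = 5
  Term 1 contributes 2 + 1 · 0 = 2
  Term 2 contributes 1 + 2 · 0 = 1
  Term 3 contributes 10 + 3 · 0 = 10
p(0) = ⊕ of these = min[5, 2, 1, 10] = 1.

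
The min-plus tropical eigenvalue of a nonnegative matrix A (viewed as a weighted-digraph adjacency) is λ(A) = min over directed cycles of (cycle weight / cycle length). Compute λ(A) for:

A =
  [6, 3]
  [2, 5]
λ(A) = 5/2

Enumerate directed cycles and compute their means (weight / length). Sample:
  cycle 0 → 0: weight = 6, length = 1, mean = 6/1 ≈ 6.000
  cycle 1 → 1: weight = 5, length = 1, mean = 5/1 ≈ 5.000
  cycle 0 → 1 → 0: weight = 5, length = 2, mean = 5/2 ≈ 2.500
  cycle 1 → 0 → 1: weight = 5, length = 2, mean = 5/2 ≈ 2.500
Minimum mean = 2.500, attained e.g. along the cycle 0 → 1 → 0 with weight 5 and length 2. So λ(A) = 5/2 = 5/2.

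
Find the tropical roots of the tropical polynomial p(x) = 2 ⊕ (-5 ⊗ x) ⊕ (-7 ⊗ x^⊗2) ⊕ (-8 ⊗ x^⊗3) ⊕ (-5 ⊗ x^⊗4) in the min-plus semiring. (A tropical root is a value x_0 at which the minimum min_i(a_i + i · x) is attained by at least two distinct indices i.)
Roots: {-3, 1, 2, 7}

Each tropical root is a break point of the lower envelope of the lines y = a_i + i · x (there are 5 lines, with slopes 0, 1, ..., 4). Only the lines that attain the minimum somewhere contribute to roots; other lines are dominated. Here the surviving (envelope) indices are i = 4, i = 3, i = 2, i = 1, i = 0.
Intersections between consecutive envelope lines give the roots: for adjacent envelope indices i < j the intersection is x = (a_i − a_j) / (j − i). Reading off the sorted break points: {-3, 1, 2, 7}.
Verification: at each break x_0, at least two indices attain the minimum of min_i(a_i + i · x_0).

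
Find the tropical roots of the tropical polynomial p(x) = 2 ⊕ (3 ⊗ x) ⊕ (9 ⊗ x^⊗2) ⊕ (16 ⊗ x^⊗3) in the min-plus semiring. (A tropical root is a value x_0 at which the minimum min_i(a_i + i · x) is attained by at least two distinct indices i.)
Roots: {-7, -6, -1}

Each tropical root is a break point of the lower envelope of the lines y = a_i + i · x (there are 4 lines, with slopes 0, 1, ..., 3). Only the lines that attain the minimum somewhere contribute to roots; other lines are dominated. Here the surviving (envelope) indices are i = 3, i = 2, i = 1, i = 0.
Intersections between consecutive envelope lines give the roots: for adjacent envelope indices i < j the intersection is x = (a_i − a_j) / (j − i). Reading off the sorted break points: {-7, -6, -1}.
Verification: at each break x_0, at least two indices attain the minimum of min_i(a_i + i · x_0).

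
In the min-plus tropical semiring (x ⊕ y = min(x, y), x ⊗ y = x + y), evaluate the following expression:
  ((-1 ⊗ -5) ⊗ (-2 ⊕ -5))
((-1 ⊗ -5) ⊗ (-2 ⊕ -5)) = -11

Expand innermost to outermost. Recall ⊕ takes the minimum of its arguments and ⊗ takes their sum. Working out the expression ((-1 ⊗ -5) ⊗ (-2 ⊕ -5)) gives -11.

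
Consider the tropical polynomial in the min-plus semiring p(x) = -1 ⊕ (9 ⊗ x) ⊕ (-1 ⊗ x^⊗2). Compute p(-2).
p(-2) = -5

A tropical monomial a ⊗ x^⊗i evaluates to a + i · x. Evaluating each term at x = -2:
  Term 0 contributes -1 + 0 · -2 = -1
  Term 1 contributes 9 + 1 · -2 = 7
  Term 2 contributes -1 + 2 · -2 = -5
p(-2) = ⊕ of these = min[-1, 7, -5] = -5.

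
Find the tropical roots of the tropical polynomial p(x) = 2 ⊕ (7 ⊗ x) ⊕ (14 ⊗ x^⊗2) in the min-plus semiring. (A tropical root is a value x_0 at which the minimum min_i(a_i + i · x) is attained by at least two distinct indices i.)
Roots: {-7, -5}

Each tropical root is a break point of the lower envelope of the lines y = a_i + i · x (there are 3 lines, with slopes 0, 1, ..., 2). Only the lines that attain the minimum somewhere contribute to roots; other lines are dominated. Here the surviving (envelope) indices are i = 2, i = 1, i = 0.
Intersections between consecutive envelope lines give the roots: for adjacent envelope indices i < j the intersection is x = (a_i − a_j) / (j − i). Reading off the sorted break points: {-7, -5}.
Verification: at each break x_0, at least two indices attain the minimum of min_i(a_i + i · x_0).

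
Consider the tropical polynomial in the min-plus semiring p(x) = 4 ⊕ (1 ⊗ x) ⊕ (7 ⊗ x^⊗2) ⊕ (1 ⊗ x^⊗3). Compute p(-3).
p(-3) = -8

A tropical monomial a ⊗ x^⊗i evaluates to a + i · x. Evaluating each term at x = -3:
  Term 0 contributes 4 + 0 · -3 = 4
  Term 1 contributes 1 + 1 · -3 = -2
  Term 2 contributes 7 + 2 · -3 = 1
  Term 3 contributes 1 + 3 · -3 = -8
p(-3) = ⊕ of these = min[4, -2, 1, -8] = -8.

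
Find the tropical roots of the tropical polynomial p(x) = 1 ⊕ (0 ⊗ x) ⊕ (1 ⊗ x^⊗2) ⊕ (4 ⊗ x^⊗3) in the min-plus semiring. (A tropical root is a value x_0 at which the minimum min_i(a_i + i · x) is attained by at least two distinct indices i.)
Roots: {-3, -1, 1}

Each tropical root is a break point of the lower envelope of the lines y = a_i + i · x (there are 4 lines, with slopes 0, 1, ..., 3). Only the lines that attain the minimum somewhere contribute to roots; other lines are dominated. Here the surviving (envelope) indices are i = 3, i = 2, i = 1, i = 0.
Intersections between consecutive envelope lines give the roots: for adjacent envelope indices i < j the intersection is x = (a_i − a_j) / (j − i). Reading off the sorted break points: {-3, -1, 1}.
Verification: at each break x_0, at least two indices attain the minimum of min_i(a_i + i · x_0).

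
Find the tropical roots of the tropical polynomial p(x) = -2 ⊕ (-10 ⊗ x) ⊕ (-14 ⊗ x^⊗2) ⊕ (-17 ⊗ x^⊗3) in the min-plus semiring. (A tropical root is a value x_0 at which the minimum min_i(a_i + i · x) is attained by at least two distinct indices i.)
Roots: {3, 4, 8}

Each tropical root is a break point of the lower envelope of the lines y = a_i + i · x (there are 4 lines, with slopes 0, 1, ..., 3). Only the lines that attain the minimum somewhere contribute to roots; other lines are dominated. Here the surviving (envelope) indices are i = 3, i = 2, i = 1, i = 0.
Intersections between consecutive envelope lines give the roots: for adjacent envelope indices i < j the intersection is x = (a_i − a_j) / (j − i). Reading off the sorted break points: {3, 4, 8}.
Verification: at each break x_0, at least two indices attain the minimum of min_i(a_i + i · x_0).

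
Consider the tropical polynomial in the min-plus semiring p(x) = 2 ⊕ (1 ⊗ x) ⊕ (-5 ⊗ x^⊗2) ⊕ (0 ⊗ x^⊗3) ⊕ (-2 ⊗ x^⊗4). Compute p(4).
p(4) = 2

A tropical monomial a ⊗ x^⊗i evaluates to a + i · x. Evaluating each term at x = 4:
  Term 0 contributes 2 + 0 · 4 = 2
  Term 1 contributes 1 + 1 · 4 = 5
  Term 2 contributes -5 + 2 · 4 = 3
  Term 3 contributes 0 + 3 · 4 = 12
  Term 4 contributes -2 + 4 · 4 = 14
p(4) = ⊕ of these = min[2, 5, 3, 12, 14] = 2.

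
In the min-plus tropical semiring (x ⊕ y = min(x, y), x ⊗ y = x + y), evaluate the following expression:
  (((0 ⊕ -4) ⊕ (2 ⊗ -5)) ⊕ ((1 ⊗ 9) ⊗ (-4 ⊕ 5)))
(((0 ⊕ -4) ⊕ (2 ⊗ -5)) ⊕ ((1 ⊗ 9) ⊗ (-4 ⊕ 5))) = -4

Expand innermost to outermost. Recall ⊕ takes the minimum of its arguments and ⊗ takes their sum. Working out the expression (((0 ⊕ -4) ⊕ (2 ⊗ -5)) ⊕ ((1 ⊗ 9) ⊗ (-4 ⊕ 5))) gives -4.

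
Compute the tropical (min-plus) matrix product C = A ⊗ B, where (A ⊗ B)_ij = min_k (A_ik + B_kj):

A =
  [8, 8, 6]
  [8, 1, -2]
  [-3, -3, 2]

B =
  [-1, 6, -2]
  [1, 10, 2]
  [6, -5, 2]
A ⊗ B =
  [7, 1, 6]
  [2, -7, 0]
  [-4, -3, -5]

Apply the min-plus product entry-by-entry:
  C[0][0] = min over k of (A[0][0] + B[0][0] = 8 + -1 = 7, A[0][1] + B[1][0] = 8 + 1 = 9, A[0][2] + B[2][0] = 6 + 6 = 12) = 7 (attained at k = 0)
  C[0][1] = min over k of (A[0][0] + B[0][1] = 8 + 6 = 14, A[0][1] + B[1][1] = 8 + 10 = 18, A[0][2] + B[2][1] = 6 + -5 = 1) = 1 (attained at k = 2)
  C[0][2] = min over k of (A[0][0] + B[0][2] = 8 + -2 = 6, A[0][1] + B[1][2] = 8 + 2 = 10, A[0][2] + B[2][2] = 6 + 2 = 8) = 6 (attained at k = 0)
  C[1][0] = min over k of (A[1][0] + B[0][0] = 8 + -1 = 7, A[1][1] + B[1][0] = 1 + 1 = 2, A[1][2] + B[2][0] = -2 + 6 = 4) = 2 (attained at k = 1)
  C[1][1] = min over k of (A[1][0] + B[0][1] = 8 + 6 = 14, A[1][1] + B[1][1] = 1 + 10 = 11, A[1][2] + B[2][1] = -2 + -5 = -7) = -7 (attained at k = 2)
  C[1][2] = min over k of (A[1][0] + B[0][2] = 8 + -2 = 6, A[1][1] + B[1][2] = 1 + 2 = 3, A[1][2] + B[2][2] = -2 + 2 = 0) = 0 (attained at k = 2)
  C[2][0] = min over k of (A[2][0] + B[0][0] = -3 + -1 = -4, A[2][1] + B[1][0] = -3 + 1 = -2, A[2][2] + B[2][0] = 2 + 6 = 8) = -4 (attained at k = 0)
  C[2][1] = min over k of (A[2][0] + B[0][1] = -3 + 6 = 3, A[2][1] + B[1][1] = -3 + 10 = 7, A[2][2] + B[2][1] = 2 + -5 = -3) = -3 (attained at k = 2)
  C[2][2] = min over k of (A[2][0] + B[0][2] = -3 + -2 = -5, A[2][1] + B[1][2] = -3 + 2 = -1, A[2][2] + B[2][2] = 2 + 2 = 4) = -5 (attained at k = 0)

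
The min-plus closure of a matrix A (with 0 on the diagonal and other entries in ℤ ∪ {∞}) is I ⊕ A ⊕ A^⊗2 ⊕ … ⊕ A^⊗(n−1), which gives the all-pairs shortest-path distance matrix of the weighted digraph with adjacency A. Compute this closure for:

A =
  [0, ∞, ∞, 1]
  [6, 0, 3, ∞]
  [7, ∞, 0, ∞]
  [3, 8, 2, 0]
Closure =
  [0, 9, 3, 1]
  [6, 0, 3, 7]
  [7, 16, 0, 8]
  [3, 8, 2, 0]

This is the Floyd-Warshall all-pairs shortest-path computation. For each intermediate vertex k = 0, 1, …, 3, update dist[i][j] ← min(dist[i][j], dist[i][k] + dist[k][j]). The final matrix gives, for each (i, j), the minimum total weight of any directed path from i to j (possibly empty when i = j).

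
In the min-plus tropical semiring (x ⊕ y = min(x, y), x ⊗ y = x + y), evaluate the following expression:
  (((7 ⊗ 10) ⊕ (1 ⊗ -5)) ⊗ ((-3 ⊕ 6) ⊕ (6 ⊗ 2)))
(((7 ⊗ 10) ⊕ (1 ⊗ -5)) ⊗ ((-3 ⊕ 6) ⊕ (6 ⊗ 2))) = -7

Expand innermost to outermost. Recall ⊕ takes the minimum of its arguments and ⊗ takes their sum. Working out the expression (((7 ⊗ 10) ⊕ (1 ⊗ -5)) ⊗ ((-3 ⊕ 6) ⊕ (6 ⊗ 2))) gives -7.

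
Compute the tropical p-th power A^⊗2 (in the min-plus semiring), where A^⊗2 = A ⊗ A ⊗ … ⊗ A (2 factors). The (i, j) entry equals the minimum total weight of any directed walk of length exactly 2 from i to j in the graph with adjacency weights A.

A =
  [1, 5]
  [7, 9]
A^⊗2 =
  [2, 6]
  [8, 12]

Each entry (A^⊗2)_ij equals the minimum over all length-2 walks i = v_0 → v_1 → … → v_2 = j of Σ_t A[v_t][v_{t+1}]. For example, for (i, j) = (0, 1) we minimise over 2 possible intermediate vertex sequences; the minimum is 6, attained along the walk 0 → 0 → 1.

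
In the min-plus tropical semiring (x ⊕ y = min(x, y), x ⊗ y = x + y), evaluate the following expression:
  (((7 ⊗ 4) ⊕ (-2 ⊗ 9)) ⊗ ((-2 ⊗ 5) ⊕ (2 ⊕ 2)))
(((7 ⊗ 4) ⊕ (-2 ⊗ 9)) ⊗ ((-2 ⊗ 5) ⊕ (2 ⊕ 2))) = 9

Expand innermost to outermost. Recall ⊕ takes the minimum of its arguments and ⊗ takes their sum. Working out the expression (((7 ⊗ 4) ⊕ (-2 ⊗ 9)) ⊗ ((-2 ⊗ 5) ⊕ (2 ⊕ 2))) gives 9.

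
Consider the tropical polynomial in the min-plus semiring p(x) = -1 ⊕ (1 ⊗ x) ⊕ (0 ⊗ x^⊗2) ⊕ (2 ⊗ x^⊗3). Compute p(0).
p(0) = -1

A tropical monomial a ⊗ x^⊗i evaluates to a + i · x. Evaluating each term at x = 0:
  Term 0 contributes -1 + 0 · 0 = -1
  Term 1 contributes 1 + 1 · 0 = 1
  Term 2 contributes 0 + 2 · 0 = 0
  Term 3 contributes 2 + 3 · 0 = 2
p(0) = ⊕ of these = min[-1, 1, 0, 2] = -1.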